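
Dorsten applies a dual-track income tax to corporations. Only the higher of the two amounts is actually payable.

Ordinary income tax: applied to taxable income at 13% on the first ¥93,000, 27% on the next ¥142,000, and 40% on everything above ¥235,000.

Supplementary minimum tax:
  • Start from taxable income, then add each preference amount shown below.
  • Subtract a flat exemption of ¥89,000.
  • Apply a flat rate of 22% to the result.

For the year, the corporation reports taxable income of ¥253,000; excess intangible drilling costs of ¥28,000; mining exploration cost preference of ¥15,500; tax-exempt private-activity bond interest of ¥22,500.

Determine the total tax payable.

Supplementary minimum tax:
  Adjusted income: ¥253,000 + ¥28,000 + ¥15,500 + ¥22,500 = ¥319,000
  Less exemption ¥89,000 → base ¥230,000
  ¥230,000 × 22% = ¥50,600

Ordinary income tax:
  ¥93,000 × 13% = ¥12,090
  ¥142,000 × 27% = ¥38,340
  ¥18,000 × 40% = ¥7,200
  → ¥57,630

¥57,630 > ¥50,600, so the ordinary income tax governs.

¥57,630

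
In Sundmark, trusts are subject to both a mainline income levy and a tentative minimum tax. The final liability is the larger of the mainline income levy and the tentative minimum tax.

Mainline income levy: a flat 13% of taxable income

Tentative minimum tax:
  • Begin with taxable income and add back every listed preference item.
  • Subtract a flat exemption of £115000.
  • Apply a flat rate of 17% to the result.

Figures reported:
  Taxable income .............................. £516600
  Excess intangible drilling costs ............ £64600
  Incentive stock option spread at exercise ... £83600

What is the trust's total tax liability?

£93466

Mainline income levy:
  £516600 × 13% = £67158

Tentative minimum tax:
  Adjusted income: £516600 + £64600 + £83600 = £664800
  Less exemption £115000 → base £549800
  £549800 × 17% = £93466

£93466 > £67158, so the tentative minimum tax is the binding amount.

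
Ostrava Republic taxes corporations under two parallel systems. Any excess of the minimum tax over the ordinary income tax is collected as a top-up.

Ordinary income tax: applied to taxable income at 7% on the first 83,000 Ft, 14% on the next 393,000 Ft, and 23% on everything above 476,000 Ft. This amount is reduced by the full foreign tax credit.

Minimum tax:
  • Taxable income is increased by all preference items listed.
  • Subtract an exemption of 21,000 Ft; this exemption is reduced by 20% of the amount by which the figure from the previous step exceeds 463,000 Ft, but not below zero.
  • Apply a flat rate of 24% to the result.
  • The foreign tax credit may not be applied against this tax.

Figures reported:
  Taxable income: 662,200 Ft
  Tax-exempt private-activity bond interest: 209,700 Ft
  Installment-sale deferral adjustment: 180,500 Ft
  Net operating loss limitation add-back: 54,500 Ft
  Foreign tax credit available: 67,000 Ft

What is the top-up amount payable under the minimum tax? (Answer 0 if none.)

Ordinary income tax:
  83,000 Ft × 7% = 5,810 Ft
  393,000 Ft × 14% = 55,020 Ft
  186,200 Ft × 23% = 42,826 Ft
  → 103,656 Ft
  Less foreign tax credit 67,000 Ft → 36,656 Ft

Minimum tax:
  Adjusted income: 662,200 Ft + 209,700 Ft + 180,500 Ft + 54,500 Ft = 1,106,900 Ft
  Exemption: 20% × (1,106,900 Ft − 463,000 Ft) = 128,780 Ft ≥ 21,000 Ft, so the exemption is fully phased out
  Base: 1,106,900 Ft − 0 Ft = 1,106,900 Ft
  1,106,900 Ft × 24% = 265,656 Ft

Excess of minimum tax over ordinary income tax: 265,656 Ft − 36,656 Ft = 229,000 Ft.

229,000 Ft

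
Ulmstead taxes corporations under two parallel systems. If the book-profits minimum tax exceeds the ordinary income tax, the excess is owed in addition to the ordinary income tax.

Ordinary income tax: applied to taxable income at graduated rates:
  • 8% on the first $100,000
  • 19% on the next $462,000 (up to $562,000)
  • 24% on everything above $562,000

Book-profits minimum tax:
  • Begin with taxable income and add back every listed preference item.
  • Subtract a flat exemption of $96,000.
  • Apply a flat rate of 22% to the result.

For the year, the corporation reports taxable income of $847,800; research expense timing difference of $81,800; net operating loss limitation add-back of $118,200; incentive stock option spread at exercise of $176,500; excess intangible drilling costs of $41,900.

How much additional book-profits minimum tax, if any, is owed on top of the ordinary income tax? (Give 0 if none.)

$93,072

Book-profits minimum tax:
  Adjusted income: $847,800 + $81,800 + $118,200 + $176,500 + $41,900 = $1,266,200
  Less exemption $96,000 → base $1,170,200
  $1,170,200 × 22% = $257,444

Ordinary income tax:
  $100,000 × 8% = $8,000
  $462,000 × 19% = $87,780
  $285,800 × 24% = $68,592
  → $164,372

Excess of book-profits minimum tax over ordinary income tax: $257,444 − $164,372 = $93,072.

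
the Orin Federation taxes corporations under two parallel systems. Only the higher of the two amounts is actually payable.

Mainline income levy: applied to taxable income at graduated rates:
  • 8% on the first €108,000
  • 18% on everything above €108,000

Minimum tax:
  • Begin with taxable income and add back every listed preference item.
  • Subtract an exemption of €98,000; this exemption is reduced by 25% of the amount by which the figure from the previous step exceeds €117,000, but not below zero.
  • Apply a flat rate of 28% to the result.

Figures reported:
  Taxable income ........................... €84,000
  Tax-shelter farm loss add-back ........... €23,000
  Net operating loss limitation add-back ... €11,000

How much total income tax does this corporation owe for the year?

Mainline income levy:
  €84,000 × 8% = €6,720

Minimum tax:
  Adjusted income: €84,000 + €23,000 + €11,000 = €118,000
  Exemption: €98,000 − 25% × (€118,000 − €117,000) = €98,000 − €250 = €97,750
  Base: €118,000 − €97,750 = €20,250
  €20,250 × 28% = €5,670

€6,720 > €5,670, so the mainline income levy governs.

€6,720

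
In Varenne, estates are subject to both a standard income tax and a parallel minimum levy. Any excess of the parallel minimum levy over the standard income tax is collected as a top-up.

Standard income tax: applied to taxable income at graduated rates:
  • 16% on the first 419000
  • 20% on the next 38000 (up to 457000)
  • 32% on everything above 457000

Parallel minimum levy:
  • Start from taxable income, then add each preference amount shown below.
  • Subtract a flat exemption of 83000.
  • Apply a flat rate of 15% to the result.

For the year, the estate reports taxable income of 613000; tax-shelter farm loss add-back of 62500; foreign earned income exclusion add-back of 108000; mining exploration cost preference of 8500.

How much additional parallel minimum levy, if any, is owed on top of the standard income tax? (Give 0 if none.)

0

Standard income tax:
  419000 × 16% = 67040
  38000 × 20% = 7600
  156000 × 32% = 49920
  → 124560

Parallel minimum levy:
  Adjusted income: 613000 + 62500 + 108000 + 8500 = 792000
  Less exemption 83000 → base 709000
  709000 × 15% = 106350

106350 ≤ 124560, so no add-on is due.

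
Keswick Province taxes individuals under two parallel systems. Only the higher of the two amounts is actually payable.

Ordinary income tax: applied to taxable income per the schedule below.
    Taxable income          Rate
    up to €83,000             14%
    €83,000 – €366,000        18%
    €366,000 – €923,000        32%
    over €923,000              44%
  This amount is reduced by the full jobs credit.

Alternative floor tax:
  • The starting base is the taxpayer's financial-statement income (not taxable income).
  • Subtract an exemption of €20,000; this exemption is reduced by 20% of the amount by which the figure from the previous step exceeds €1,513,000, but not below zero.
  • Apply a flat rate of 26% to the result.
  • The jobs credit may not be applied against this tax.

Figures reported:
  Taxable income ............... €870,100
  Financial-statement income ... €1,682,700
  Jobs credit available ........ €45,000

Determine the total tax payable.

Ordinary income tax:
  €83,000 × 14% = €11,620
  €283,000 × 18% = €50,940
  €504,100 × 32% = €161,312
  → €223,872
  Less jobs credit €45,000 → €178,872

Alternative floor tax:
  Base (financial-statement income): €1,682,700
  Exemption: 20% × (€1,682,700 − €1,513,000) = €33,940 ≥ €20,000, so the exemption is fully phased out
  Base: €1,682,700 − €0 = €1,682,700
  €1,682,700 × 26% = €437,502

€437,502 > €178,872, so the alternative floor tax is the binding amount.

€437,502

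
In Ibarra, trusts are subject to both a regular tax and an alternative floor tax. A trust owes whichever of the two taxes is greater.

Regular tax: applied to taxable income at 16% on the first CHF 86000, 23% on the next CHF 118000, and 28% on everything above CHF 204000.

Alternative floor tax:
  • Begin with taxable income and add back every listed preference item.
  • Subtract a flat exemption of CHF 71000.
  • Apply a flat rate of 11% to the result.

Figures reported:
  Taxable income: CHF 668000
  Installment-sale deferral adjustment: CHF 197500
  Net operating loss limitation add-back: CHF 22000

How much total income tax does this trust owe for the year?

CHF 170820

Regular tax:
  CHF 86000 × 16% = CHF 13760
  CHF 118000 × 23% = CHF 27140
  CHF 464000 × 28% = CHF 129920
  → CHF 170820

Alternative floor tax:
  Adjusted income: CHF 668000 + CHF 197500 + CHF 22000 = CHF 887500
  Less exemption CHF 71000 → base CHF 816500
  CHF 816500 × 11% = CHF 89815

CHF 170820 > CHF 89815, so the regular tax governs.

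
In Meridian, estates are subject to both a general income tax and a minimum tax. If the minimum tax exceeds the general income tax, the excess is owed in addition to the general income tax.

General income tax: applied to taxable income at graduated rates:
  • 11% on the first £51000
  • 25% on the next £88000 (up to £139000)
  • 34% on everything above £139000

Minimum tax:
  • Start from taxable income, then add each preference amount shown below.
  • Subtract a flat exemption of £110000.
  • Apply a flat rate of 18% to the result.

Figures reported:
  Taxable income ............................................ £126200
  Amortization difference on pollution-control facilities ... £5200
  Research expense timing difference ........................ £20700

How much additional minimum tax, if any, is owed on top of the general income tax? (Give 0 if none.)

£0

Minimum tax:
  Adjusted income: £126200 + £5200 + £20700 = £152100
  Less exemption £110000 → base £42100
  £42100 × 18% = £7578

General income tax:
  £51000 × 11% = £5610
  £75200 × 25% = £18800
  → £24410

£7578 ≤ £24410, so no add-on is due.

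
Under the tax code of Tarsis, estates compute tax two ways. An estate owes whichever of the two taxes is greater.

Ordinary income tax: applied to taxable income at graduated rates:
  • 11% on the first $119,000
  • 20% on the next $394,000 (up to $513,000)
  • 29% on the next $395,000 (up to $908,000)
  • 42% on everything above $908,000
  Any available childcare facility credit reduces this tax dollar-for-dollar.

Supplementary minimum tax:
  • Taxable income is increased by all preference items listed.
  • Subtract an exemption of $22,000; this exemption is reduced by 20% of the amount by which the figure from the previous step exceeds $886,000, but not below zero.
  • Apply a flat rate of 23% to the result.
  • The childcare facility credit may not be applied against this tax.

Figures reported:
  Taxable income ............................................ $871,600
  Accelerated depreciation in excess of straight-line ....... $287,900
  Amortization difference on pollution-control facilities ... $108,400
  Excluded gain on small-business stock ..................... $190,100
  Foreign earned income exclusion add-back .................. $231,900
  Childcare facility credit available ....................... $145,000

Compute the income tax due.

$388,677

Supplementary minimum tax:
  Adjusted income: $871,600 + $287,900 + $108,400 + $190,100 + $231,900 = $1,689,900
  Exemption: 20% × ($1,689,900 − $886,000) = $160,780 ≥ $22,000, so the exemption is fully phased out
  Base: $1,689,900 − $0 = $1,689,900
  $1,689,900 × 23% = $388,677

Ordinary income tax:
  $119,000 × 11% = $13,090
  $394,000 × 20% = $78,800
  $358,600 × 29% = $103,994
  → $195,884
  Less childcare facility credit $145,000 → $50,884

$388,677 > $50,884, so the supplementary minimum tax is the binding amount.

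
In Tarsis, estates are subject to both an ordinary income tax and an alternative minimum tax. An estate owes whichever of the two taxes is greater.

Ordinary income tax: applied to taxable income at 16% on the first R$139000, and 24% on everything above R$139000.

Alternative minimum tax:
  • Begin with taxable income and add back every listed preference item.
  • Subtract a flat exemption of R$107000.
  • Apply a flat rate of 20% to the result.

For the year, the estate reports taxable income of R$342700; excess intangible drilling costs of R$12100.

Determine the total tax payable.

R$71128

Ordinary income tax:
  R$139000 × 16% = R$22240
  R$203700 × 24% = R$48888
  → R$71128

Alternative minimum tax:
  Adjusted income: R$342700 + R$12100 = R$354800
  Less exemption R$107000 → base R$247800
  R$247800 × 20% = R$49560

R$71128 > R$49560, so the ordinary income tax governs.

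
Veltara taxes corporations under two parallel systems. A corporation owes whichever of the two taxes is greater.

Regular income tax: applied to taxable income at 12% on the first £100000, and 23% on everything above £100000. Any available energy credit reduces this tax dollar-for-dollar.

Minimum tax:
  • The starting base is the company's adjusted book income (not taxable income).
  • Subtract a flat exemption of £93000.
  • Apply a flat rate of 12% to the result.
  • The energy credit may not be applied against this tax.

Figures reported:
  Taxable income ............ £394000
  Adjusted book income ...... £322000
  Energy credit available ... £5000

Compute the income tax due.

Minimum tax:
  Base (adjusted book income): £322000
  Less exemption £93000 → base £229000
  £229000 × 12% = £27480

Regular income tax:
  £100000 × 12% = £12000
  £294000 × 23% = £67620
  → £79620
  Less energy credit £5000 → £74620

£74620 > £27480, so the regular income tax governs.

£74620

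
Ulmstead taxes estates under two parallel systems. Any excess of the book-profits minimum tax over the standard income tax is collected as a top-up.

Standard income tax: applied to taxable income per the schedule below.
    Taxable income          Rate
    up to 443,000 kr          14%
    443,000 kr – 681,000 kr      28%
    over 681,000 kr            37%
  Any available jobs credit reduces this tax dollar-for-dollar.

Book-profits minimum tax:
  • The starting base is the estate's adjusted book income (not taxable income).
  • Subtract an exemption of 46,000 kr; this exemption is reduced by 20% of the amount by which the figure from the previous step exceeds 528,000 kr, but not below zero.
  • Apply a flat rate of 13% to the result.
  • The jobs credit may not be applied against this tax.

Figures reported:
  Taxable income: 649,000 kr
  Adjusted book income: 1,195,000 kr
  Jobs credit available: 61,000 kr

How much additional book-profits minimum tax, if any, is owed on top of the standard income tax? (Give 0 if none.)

Book-profits minimum tax:
  Base (adjusted book income): 1,195,000 kr
  Exemption: 20% × (1,195,000 kr − 528,000 kr) = 133,400 kr ≥ 46,000 kr, so the exemption is fully phased out
  Base: 1,195,000 kr − 0 kr = 1,195,000 kr
  1,195,000 kr × 13% = 155,350 kr

Standard income tax:
  443,000 kr × 14% = 62,020 kr
  206,000 kr × 28% = 57,680 kr
  → 119,700 kr
  Less jobs credit 61,000 kr → 58,700 kr

Excess of book-profits minimum tax over standard income tax: 155,350 kr − 58,700 kr = 96,650 kr.

96,650 kr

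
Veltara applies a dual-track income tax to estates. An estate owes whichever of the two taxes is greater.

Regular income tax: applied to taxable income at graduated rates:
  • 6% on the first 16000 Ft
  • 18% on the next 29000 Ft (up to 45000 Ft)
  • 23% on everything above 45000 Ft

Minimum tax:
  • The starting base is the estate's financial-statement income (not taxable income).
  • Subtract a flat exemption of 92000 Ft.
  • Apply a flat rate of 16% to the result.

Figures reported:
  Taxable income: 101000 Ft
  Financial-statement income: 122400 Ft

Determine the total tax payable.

19060 Ft

Regular income tax:
  16000 Ft × 6% = 960 Ft
  29000 Ft × 18% = 5220 Ft
  56000 Ft × 23% = 12880 Ft
  → 19060 Ft

Minimum tax:
  Base (financial-statement income): 122400 Ft
  Less exemption 92000 Ft → base 30400 Ft
  30400 Ft × 16% = 4864 Ft

19060 Ft > 4864 Ft, so the regular income tax governs.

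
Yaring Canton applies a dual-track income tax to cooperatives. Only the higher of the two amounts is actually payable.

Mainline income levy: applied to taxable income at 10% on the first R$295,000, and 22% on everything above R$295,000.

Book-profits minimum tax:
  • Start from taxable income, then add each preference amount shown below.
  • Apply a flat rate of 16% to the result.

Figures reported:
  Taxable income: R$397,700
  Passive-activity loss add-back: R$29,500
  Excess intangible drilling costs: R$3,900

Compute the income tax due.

R$68,976

Book-profits minimum tax:
  Adjusted income: R$397,700 + R$29,500 + R$3,900 = R$431,100
  R$431,100 × 16% = R$68,976

Mainline income levy:
  R$295,000 × 10% = R$29,500
  R$102,700 × 22% = R$22,594
  → R$52,094

R$68,976 > R$52,094, so the book-profits minimum tax is the binding amount.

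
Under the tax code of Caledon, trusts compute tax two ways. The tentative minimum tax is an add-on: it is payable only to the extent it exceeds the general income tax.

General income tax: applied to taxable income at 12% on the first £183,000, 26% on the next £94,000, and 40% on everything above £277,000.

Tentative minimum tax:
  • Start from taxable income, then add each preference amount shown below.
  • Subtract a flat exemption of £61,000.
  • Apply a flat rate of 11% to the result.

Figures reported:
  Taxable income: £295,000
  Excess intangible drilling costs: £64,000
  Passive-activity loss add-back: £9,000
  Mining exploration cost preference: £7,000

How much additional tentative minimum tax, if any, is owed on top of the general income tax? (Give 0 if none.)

£0

Tentative minimum tax:
  Adjusted income: £295,000 + £64,000 + £9,000 + £7,000 = £375,000
  Less exemption £61,000 → base £314,000
  £314,000 × 11% = £34,540

General income tax:
  £183,000 × 12% = £21,960
  £94,000 × 26% = £24,440
  £18,000 × 40% = £7,200
  → £53,600

£34,540 ≤ £53,600, so no add-on is due.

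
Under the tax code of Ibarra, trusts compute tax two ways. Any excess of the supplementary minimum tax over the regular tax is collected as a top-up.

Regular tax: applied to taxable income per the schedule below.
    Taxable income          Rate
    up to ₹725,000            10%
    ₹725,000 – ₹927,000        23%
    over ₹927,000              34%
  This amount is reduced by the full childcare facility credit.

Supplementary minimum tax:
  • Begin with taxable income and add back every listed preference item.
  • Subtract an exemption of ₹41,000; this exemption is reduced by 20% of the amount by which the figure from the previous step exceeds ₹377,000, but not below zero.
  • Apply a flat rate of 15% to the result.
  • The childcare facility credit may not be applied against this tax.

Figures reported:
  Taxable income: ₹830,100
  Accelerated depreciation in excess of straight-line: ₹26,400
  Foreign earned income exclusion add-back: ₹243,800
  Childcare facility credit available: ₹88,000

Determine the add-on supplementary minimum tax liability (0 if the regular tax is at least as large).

₹156,372

Supplementary minimum tax:
  Adjusted income: ₹830,100 + ₹26,400 + ₹243,800 = ₹1,100,300
  Exemption: 20% × (₹1,100,300 − ₹377,000) = ₹144,660 ≥ ₹41,000, so the exemption is fully phased out
  Base: ₹1,100,300 − ₹0 = ₹1,100,300
  ₹1,100,300 × 15% = ₹165,045

Regular tax:
  ₹725,000 × 10% = ₹72,500
  ₹105,100 × 23% = ₹24,173
  → ₹96,673
  Less childcare facility credit ₹88,000 → ₹8,673

Excess of supplementary minimum tax over regular tax: ₹165,045 − ₹8,673 = ₹156,372.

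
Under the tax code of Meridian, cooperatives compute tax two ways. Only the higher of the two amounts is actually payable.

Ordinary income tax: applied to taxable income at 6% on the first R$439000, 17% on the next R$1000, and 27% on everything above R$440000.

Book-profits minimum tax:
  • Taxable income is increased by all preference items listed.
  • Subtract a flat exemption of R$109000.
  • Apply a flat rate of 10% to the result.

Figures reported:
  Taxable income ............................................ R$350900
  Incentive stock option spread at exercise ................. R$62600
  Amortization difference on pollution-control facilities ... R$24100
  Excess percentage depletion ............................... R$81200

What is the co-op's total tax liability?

Book-profits minimum tax:
  Adjusted income: R$350900 + R$62600 + R$24100 + R$81200 = R$518800
  Less exemption R$109000 → base R$409800
  R$409800 × 10% = R$40980

Ordinary income tax:
  R$350900 × 6% = R$21054

R$40980 > R$21054, so the book-profits minimum tax is the binding amount.

R$40980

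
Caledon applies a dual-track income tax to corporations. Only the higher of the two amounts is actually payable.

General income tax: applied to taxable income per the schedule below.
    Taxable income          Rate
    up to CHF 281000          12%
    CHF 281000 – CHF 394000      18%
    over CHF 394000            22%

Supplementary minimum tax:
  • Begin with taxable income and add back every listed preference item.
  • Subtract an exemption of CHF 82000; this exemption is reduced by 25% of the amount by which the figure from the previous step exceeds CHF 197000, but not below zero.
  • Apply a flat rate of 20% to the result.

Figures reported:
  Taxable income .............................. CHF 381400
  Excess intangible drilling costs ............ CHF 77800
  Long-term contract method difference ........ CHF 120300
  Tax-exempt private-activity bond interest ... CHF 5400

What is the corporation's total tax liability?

Supplementary minimum tax:
  Adjusted income: CHF 381400 + CHF 77800 + CHF 120300 + CHF 5400 = CHF 584900
  Exemption: 25% × (CHF 584900 − CHF 197000) = CHF 96975 ≥ CHF 82000, so the exemption is fully phased out
  Base: CHF 584900 − CHF 0 = CHF 584900
  CHF 584900 × 20% = CHF 116980

General income tax:
  CHF 281000 × 12% = CHF 33720
  CHF 100400 × 18% = CHF 18072
  → CHF 51792

CHF 116980 > CHF 51792, so the supplementary minimum tax is the binding amount.

CHF 116980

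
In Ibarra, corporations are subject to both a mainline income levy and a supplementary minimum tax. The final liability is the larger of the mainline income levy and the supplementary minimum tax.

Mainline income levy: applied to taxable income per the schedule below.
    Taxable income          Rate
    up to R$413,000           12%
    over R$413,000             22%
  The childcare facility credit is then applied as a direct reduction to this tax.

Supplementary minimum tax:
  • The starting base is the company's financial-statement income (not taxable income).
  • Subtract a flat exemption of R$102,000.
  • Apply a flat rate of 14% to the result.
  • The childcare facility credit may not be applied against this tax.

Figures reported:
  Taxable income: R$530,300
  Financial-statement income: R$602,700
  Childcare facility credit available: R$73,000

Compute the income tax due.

R$70,098

Mainline income levy:
  R$413,000 × 12% = R$49,560
  R$117,300 × 22% = R$25,806
  → R$75,366
  Less childcare facility credit R$73,000 → R$2,366

Supplementary minimum tax:
  Base (financial-statement income): R$602,700
  Less exemption R$102,000 → base R$500,700
  R$500,700 × 14% = R$70,098

R$70,098 > R$2,366, so the supplementary minimum tax is the binding amount.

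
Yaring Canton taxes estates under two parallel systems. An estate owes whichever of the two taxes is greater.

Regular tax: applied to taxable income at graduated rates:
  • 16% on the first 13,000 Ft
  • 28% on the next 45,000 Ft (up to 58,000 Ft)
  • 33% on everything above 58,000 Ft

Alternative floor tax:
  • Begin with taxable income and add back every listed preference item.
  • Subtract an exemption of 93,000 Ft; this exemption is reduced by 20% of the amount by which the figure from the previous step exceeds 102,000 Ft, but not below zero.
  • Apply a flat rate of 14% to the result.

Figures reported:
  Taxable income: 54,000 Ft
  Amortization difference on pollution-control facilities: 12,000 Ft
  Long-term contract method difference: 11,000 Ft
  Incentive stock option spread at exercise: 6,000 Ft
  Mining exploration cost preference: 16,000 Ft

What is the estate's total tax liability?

Regular tax:
  13,000 Ft × 16% = 2,080 Ft
  41,000 Ft × 28% = 11,480 Ft
  → 13,560 Ft

Alternative floor tax:
  Adjusted income: 54,000 Ft + 12,000 Ft + 11,000 Ft + 6,000 Ft + 16,000 Ft = 99,000 Ft
  Exemption: 99,000 Ft ≤ 102,000 Ft, so full 93,000 Ft applies
  Base: 99,000 Ft − 93,000 Ft = 6,000 Ft
  6,000 Ft × 14% = 840 Ft

13,560 Ft > 840 Ft, so the regular tax governs.

13,560 Ft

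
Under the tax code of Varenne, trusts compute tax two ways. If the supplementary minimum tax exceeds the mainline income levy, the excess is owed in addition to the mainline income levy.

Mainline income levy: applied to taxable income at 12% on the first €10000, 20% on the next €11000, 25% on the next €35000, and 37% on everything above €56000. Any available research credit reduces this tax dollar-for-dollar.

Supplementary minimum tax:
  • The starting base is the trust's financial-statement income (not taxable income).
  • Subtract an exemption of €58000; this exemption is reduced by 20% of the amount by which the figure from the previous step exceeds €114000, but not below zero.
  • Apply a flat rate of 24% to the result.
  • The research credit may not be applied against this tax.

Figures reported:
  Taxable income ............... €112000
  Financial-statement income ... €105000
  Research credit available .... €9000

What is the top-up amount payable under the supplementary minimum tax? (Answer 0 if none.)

€0

Supplementary minimum tax:
  Base (financial-statement income): €105000
  Exemption: €105000 ≤ €114000, so full €58000 applies
  Base: €105000 − €58000 = €47000
  €47000 × 24% = €11280

Mainline income levy:
  €10000 × 12% = €1200
  €11000 × 20% = €2200
  €35000 × 25% = €8750
  €56000 × 37% = €20720
  → €32870
  Less research credit €9000 → €23870

€11280 ≤ €23870, so no add-on is due.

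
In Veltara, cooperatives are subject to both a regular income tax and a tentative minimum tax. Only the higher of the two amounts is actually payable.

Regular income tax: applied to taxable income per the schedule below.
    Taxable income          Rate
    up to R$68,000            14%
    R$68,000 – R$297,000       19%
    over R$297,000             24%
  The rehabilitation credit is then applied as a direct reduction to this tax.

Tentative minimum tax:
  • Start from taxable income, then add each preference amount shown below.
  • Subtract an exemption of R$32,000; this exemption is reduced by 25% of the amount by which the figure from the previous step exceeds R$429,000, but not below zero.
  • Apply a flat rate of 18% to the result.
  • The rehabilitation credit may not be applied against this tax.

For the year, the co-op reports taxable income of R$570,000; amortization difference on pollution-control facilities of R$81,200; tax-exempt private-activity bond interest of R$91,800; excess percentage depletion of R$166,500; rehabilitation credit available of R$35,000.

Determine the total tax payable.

Regular income tax:
  R$68,000 × 14% = R$9,520
  R$229,000 × 19% = R$43,510
  R$273,000 × 24% = R$65,520
  → R$118,550
  Less rehabilitation credit R$35,000 → R$83,550

Tentative minimum tax:
  Adjusted income: R$570,000 + R$81,200 + R$91,800 + R$166,500 = R$909,500
  Exemption: 25% × (R$909,500 − R$429,000) = R$120,125 ≥ R$32,000, so the exemption is fully phased out
  Base: R$909,500 − R$0 = R$909,500
  R$909,500 × 18% = R$163,710

R$163,710 > R$83,550, so the tentative minimum tax is the binding amount.

R$163,710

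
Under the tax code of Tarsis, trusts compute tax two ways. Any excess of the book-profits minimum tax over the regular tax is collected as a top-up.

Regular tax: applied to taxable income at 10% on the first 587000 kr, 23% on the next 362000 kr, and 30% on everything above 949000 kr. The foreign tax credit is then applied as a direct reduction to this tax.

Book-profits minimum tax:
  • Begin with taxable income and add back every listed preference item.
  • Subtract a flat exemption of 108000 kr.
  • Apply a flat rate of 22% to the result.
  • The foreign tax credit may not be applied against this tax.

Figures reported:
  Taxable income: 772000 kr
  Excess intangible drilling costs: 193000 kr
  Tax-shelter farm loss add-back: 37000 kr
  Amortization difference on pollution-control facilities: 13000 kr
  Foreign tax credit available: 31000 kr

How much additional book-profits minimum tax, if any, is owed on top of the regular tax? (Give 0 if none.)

Book-profits minimum tax:
  Adjusted income: 772000 kr + 193000 kr + 37000 kr + 13000 kr = 1015000 kr
  Less exemption 108000 kr → base 907000 kr
  907000 kr × 22% = 199540 kr

Regular tax:
  587000 kr × 10% = 58700 kr
  185000 kr × 23% = 42550 kr
  → 101250 kr
  Less foreign tax credit 31000 kr → 70250 kr

Excess of book-profits minimum tax over regular tax: 199540 kr − 70250 kr = 129290 kr.

129290 kr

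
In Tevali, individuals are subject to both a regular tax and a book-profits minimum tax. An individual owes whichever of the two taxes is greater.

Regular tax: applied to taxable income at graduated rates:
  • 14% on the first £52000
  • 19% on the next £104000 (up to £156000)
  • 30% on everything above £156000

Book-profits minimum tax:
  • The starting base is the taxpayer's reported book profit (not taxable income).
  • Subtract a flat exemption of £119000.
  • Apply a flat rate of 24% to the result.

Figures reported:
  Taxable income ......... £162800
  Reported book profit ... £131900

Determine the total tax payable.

Book-profits minimum tax:
  Base (reported book profit): £131900
  Less exemption £119000 → base £12900
  £12900 × 24% = £3096

Regular tax:
  £52000 × 14% = £7280
  £104000 × 19% = £19760
  £6800 × 30% = £2040
  → £29080

£29080 > £3096, so the regular tax governs.

£29080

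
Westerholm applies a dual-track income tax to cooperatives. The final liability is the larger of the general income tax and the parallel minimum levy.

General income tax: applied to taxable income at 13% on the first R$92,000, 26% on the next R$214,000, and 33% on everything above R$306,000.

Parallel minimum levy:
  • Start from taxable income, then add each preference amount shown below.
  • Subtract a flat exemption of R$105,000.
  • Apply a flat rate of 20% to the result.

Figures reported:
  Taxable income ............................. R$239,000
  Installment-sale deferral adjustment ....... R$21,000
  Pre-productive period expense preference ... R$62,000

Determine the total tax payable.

R$50,180

General income tax:
  R$92,000 × 13% = R$11,960
  R$147,000 × 26% = R$38,220
  → R$50,180

Parallel minimum levy:
  Adjusted income: R$239,000 + R$21,000 + R$62,000 = R$322,000
  Less exemption R$105,000 → base R$217,000
  R$217,000 × 20% = R$43,400

R$50,180 > R$43,400, so the general income tax governs.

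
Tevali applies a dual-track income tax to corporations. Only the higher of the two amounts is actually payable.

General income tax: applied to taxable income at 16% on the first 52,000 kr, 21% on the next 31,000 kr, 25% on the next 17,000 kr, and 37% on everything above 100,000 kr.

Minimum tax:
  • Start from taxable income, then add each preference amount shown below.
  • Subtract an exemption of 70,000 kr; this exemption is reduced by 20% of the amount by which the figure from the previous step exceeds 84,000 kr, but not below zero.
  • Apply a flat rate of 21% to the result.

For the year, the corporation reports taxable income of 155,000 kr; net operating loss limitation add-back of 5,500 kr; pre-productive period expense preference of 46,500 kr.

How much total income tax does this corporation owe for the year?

Minimum tax:
  Adjusted income: 155,000 kr + 5,500 kr + 46,500 kr = 207,000 kr
  Exemption: 70,000 kr − 20% × (207,000 kr − 84,000 kr) = 70,000 kr − 24,600 kr = 45,400 kr
  Base: 207,000 kr − 45,400 kr = 161,600 kr
  161,600 kr × 21% = 33,936 kr

General income tax:
  52,000 kr × 16% = 8,320 kr
  31,000 kr × 21% = 6,510 kr
  17,000 kr × 25% = 4,250 kr
  55,000 kr × 37% = 20,350 kr
  → 39,430 kr

39,430 kr > 33,936 kr, so the general income tax governs.

39,430 kr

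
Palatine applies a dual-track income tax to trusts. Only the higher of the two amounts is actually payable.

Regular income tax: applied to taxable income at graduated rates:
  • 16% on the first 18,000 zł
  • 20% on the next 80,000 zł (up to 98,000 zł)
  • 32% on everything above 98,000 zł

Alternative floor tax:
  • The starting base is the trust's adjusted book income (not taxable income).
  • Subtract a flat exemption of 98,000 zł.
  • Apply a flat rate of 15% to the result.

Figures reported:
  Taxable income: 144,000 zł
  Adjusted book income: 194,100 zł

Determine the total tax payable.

33,600 zł

Regular income tax:
  18,000 zł × 16% = 2,880 zł
  80,000 zł × 20% = 16,000 zł
  46,000 zł × 32% = 14,720 zł
  → 33,600 zł

Alternative floor tax:
  Base (adjusted book income): 194,100 zł
  Less exemption 98,000 zł → base 96,100 zł
  96,100 zł × 15% = 14,415 zł

33,600 zł > 14,415 zł, so the regular income tax governs.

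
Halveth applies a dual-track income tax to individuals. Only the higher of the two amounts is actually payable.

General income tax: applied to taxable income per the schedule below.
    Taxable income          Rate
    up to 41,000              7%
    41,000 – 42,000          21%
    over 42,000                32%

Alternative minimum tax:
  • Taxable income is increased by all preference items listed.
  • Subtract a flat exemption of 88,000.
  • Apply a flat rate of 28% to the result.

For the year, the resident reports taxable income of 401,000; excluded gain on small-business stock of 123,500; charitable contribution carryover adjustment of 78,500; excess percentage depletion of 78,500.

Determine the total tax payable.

Alternative minimum tax:
  Adjusted income: 401,000 + 123,500 + 78,500 + 78,500 = 681,500
  Less exemption 88,000 → base 593,500
  593,500 × 28% = 166,180

General income tax:
  41,000 × 7% = 2,870
  1,000 × 21% = 210
  359,000 × 32% = 114,880
  → 117,960

166,180 > 117,960, so the alternative minimum tax is the binding amount.

166,180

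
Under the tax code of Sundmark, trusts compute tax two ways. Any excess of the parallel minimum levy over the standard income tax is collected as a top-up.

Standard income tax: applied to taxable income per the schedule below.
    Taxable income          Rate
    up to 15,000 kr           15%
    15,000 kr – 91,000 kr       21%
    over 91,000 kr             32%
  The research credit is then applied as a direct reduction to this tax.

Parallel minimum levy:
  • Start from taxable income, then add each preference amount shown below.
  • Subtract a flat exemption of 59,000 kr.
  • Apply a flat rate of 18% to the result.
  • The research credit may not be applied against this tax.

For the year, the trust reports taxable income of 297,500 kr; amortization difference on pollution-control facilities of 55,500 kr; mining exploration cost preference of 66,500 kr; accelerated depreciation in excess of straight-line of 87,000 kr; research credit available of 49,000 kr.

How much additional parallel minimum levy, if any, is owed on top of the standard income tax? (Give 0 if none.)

Parallel minimum levy:
  Adjusted income: 297,500 kr + 55,500 kr + 66,500 kr + 87,000 kr = 506,500 kr
  Less exemption 59,000 kr → base 447,500 kr
  447,500 kr × 18% = 80,550 kr

Standard income tax:
  15,000 kr × 15% = 2,250 kr
  76,000 kr × 21% = 15,960 kr
  206,500 kr × 32% = 66,080 kr
  → 84,290 kr
  Less research credit 49,000 kr → 35,290 kr

Excess of parallel minimum levy over standard income tax: 80,550 kr − 35,290 kr = 45,260 kr.

45,260 kr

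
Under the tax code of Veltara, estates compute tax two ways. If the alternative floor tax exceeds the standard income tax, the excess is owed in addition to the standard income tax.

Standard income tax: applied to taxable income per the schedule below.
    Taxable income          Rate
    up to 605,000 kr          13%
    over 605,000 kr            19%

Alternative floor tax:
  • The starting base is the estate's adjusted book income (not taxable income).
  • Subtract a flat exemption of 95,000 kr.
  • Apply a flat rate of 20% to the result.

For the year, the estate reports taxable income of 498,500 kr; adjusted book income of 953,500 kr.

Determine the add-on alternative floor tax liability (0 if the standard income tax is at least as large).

Standard income tax:
  498,500 kr × 13% = 64,805 kr

Alternative floor tax:
  Base (adjusted book income): 953,500 kr
  Less exemption 95,000 kr → base 858,500 kr
  858,500 kr × 20% = 171,700 kr

Excess of alternative floor tax over standard income tax: 171,700 kr − 64,805 kr = 106,895 kr.

106,895 kr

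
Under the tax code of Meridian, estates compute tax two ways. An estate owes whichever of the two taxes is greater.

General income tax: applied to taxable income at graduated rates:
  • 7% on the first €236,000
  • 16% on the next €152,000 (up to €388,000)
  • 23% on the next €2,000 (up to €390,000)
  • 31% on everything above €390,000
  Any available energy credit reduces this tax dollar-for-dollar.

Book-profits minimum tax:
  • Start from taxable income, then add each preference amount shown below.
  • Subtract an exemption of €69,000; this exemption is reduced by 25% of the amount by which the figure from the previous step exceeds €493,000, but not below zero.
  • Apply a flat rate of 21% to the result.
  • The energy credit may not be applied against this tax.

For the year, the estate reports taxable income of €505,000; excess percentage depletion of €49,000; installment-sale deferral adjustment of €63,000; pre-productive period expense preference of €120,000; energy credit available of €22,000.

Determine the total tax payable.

€153,090

General income tax:
  €236,000 × 7% = €16,520
  €152,000 × 16% = €24,320
  €2,000 × 23% = €460
  €115,000 × 31% = €35,650
  → €76,950
  Less energy credit €22,000 → €54,950

Book-profits minimum tax:
  Adjusted income: €505,000 + €49,000 + €63,000 + €120,000 = €737,000
  Exemption: €69,000 − 25% × (€737,000 − €493,000) = €69,000 − €61,000 = €8,000
  Base: €737,000 − €8,000 = €729,000
  €729,000 × 21% = €153,090

€153,090 > €54,950, so the book-profits minimum tax is the binding amount.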